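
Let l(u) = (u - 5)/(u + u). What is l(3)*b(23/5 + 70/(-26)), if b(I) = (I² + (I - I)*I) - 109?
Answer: 148383/4225 ≈ 35.120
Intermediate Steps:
b(I) = -109 + I² (b(I) = (I² + 0*I) - 109 = (I² + 0) - 109 = I² - 109 = -109 + I²)
l(u) = (-5 + u)/(2*u) (l(u) = (-5 + u)/((2*u)) = (-5 + u)*(1/(2*u)) = (-5 + u)/(2*u))
l(3)*b(23/5 + 70/(-26)) = ((½)*(-5 + 3)/3)*(-109 + (23/5 + 70/(-26))²) = ((½)*(⅓)*(-2))*(-109 + (23*(⅕) + 70*(-1/26))²) = -(-109 + (23/5 - 35/13)²)/3 = -(-109 + (124/65)²)/3 = -(-109 + 15376/4225)/3 = -⅓*(-445149/4225) = 148383/4225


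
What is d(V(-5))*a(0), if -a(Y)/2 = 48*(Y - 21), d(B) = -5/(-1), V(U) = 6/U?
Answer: 10080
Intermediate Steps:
d(B) = 5 (d(B) = -5*(-1) = 5)
a(Y) = 2016 - 96*Y (a(Y) = -96*(Y - 21) = -96*(-21 + Y) = -2*(-1008 + 48*Y) = 2016 - 96*Y)
d(V(-5))*a(0) = 5*(2016 - 96*0) = 5*(2016 + 0) = 5*2016 = 10080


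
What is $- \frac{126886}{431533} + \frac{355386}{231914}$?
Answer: $\frac{61967073467}{50039272081} \approx 1.2384$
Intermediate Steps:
$- \frac{126886}{431533} + \frac{355386}{231914} = \left(-126886\right) \frac{1}{431533} + 355386 \cdot \frac{1}{231914} = - \frac{126886}{431533} + \frac{177693}{115957} = \frac{61967073467}{50039272081}$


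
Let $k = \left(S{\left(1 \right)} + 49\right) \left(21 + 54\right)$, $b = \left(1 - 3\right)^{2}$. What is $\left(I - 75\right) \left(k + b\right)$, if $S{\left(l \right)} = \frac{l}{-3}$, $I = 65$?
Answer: $-36540$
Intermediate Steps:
$b = 4$ ($b = \left(-2\right)^{2} = 4$)
$S{\left(l \right)} = - \frac{l}{3}$ ($S{\left(l \right)} = l \left(- \frac{1}{3}\right) = - \frac{l}{3}$)
$k = 3650$ ($k = \left(\left(- \frac{1}{3}\right) 1 + 49\right) \left(21 + 54\right) = \left(- \frac{1}{3} + 49\right) 75 = \frac{146}{3} \cdot 75 = 3650$)
$\left(I - 75\right) \left(k + b\right) = \left(65 - 75\right) \left(3650 + 4\right) = \left(-10\right) 3654 = -36540$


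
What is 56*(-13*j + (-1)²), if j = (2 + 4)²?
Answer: -26152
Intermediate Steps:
j = 36 (j = 6² = 36)
56*(-13*j + (-1)²) = 56*(-13*36 + (-1)²) = 56*(-468 + 1) = 56*(-467) = -26152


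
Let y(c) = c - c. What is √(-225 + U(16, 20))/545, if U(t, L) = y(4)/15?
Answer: 3*I/109 ≈ 0.027523*I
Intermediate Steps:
y(c) = 0
U(t, L) = 0 (U(t, L) = 0/15 = 0*(1/15) = 0)
√(-225 + U(16, 20))/545 = √(-225 + 0)/545 = √(-225)*(1/545) = (15*I)*(1/545) = 3*I/109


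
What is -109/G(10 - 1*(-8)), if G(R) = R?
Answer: -109/18 ≈ -6.0556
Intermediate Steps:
-109/G(10 - 1*(-8)) = -109/(10 - 1*(-8)) = -109/(10 + 8) = -109/18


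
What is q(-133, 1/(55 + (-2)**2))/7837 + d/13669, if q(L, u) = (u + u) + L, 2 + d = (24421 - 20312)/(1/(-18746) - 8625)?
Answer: -17523072819769083/1021895110192887977 ≈ -0.017148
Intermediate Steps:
d = -400395816/161684251 (d = -2 + (24421 - 20312)/(1/(-18746) - 8625) = -2 + 4109/(-1/18746 - 8625) = -2 + 4109/(-161684251/18746) = -2 + 4109*(-18746/161684251) = -2 - 77027314/161684251 = -400395816/161684251 ≈ -2.4764)
q(L, u) = L + 2*u (q(L, u) = 2*u + L = L + 2*u)
q(-133, 1/(55 + (-2)**2))/7837 + d/13669 = (-133 + 2/(55 + (-2)**2))/7837 - 400395816/161684251/13669 = (-133 + 2/(55 + 4))*(1/7837) - 400395816/161684251*1/13669 = (-133 + 2/59)*(1/7837) - 400395816/2210062026919 = -7845/59*1/7837 - 400395816/2210062026919 = -7845/462383 - 400395816/2210062026919 = -17523072819769083/1021895110192887977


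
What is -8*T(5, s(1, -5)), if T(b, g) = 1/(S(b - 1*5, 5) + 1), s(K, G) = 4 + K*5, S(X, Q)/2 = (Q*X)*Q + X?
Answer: -8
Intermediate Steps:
S(X, Q) = 2*X + 2*X*Q**2 (S(X, Q) = 2*((Q*X)*Q + X) = 2*(X*Q**2 + X) = 2*(X + X*Q**2) = 2*X + 2*X*Q**2)
s(K, G) = 4 + 5*K
T(b, g) = 1/(-259 + 52*b) (T(b, g) = 1/(2*(b - 1*5)*(1 + 5**2) + 1) = 1/(2*(b - 5)*(1 + 25) + 1) = 1/(2*(-5 + b)*26 + 1) = 1/((-260 + 52*b) + 1) = 1/(-259 + 52*b))
-8*T(5, s(1, -5)) = -8/(-259 + 52*5) = -8/(-259 + 260) = -8/1 = -8*1 = -8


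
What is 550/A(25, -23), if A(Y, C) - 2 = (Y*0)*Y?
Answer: 275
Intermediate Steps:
A(Y, C) = 2 (A(Y, C) = 2 + (Y*0)*Y = 2 + 0*Y = 2 + 0 = 2)
550/A(25, -23) = 550/2 = 550*(½) = 275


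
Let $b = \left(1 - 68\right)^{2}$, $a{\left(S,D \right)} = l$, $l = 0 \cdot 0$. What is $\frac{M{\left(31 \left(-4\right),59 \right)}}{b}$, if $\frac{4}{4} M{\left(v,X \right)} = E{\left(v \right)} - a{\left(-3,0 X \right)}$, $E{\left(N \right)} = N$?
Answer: $- \frac{124}{4489} \approx -0.027623$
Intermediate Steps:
$l = 0$
$a{\left(S,D \right)} = 0$
$M{\left(v,X \right)} = v$ ($M{\left(v,X \right)} = v - 0 = v + 0 = v$)
$b = 4489$ ($b = \left(-67\right)^{2} = 4489$)
$\frac{M{\left(31 \left(-4\right),59 \right)}}{b} = \frac{31 \left(-4\right)}{4489} = \left(-124\right) \frac{1}{4489} = - \frac{124}{4489}$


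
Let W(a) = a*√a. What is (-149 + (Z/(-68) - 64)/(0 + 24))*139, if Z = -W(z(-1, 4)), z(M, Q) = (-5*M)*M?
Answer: -63245/3 - 695*I*√5/1632 ≈ -21082.0 - 0.95225*I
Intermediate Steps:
z(M, Q) = -5*M²
W(a) = a^(3/2)
Z = 5*I*√5 (Z = -(-5*(-1)²)^(3/2) = -(-5*1)^(3/2) = -(-5)^(3/2) = -(-5)*I*√5 = 5*I*√5 ≈ 11.18*I)
(-149 + (Z/(-68) - 64)/(0 + 24))*139 = (-149 + ((5*I*√5)/(-68) - 64)/(0 + 24))*139 = (-149 + ((5*I*√5)*(-1/68) - 64)/24)*139 = (-149 + (-5*I*√5/68 - 64)*(1/24))*139 = (-149 + (-64 - 5*I*√5/68)*(1/24))*139 = (-149 + (-8/3 - 5*I*√5/1632))*139 = (-455/3 - 5*I*√5/1632)*139 = -63245/3 - 695*I*√5/1632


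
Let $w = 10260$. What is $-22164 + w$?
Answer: $-11904$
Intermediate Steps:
$-22164 + w = -22164 + 10260 = -11904$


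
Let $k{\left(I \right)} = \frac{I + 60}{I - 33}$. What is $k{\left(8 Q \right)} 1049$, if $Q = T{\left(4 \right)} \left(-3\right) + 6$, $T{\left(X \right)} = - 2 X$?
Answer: $\frac{104900}{69} \approx 1520.3$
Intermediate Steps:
$Q = 30$ ($Q = \left(-2\right) 4 \left(-3\right) + 6 = \left(-8\right) \left(-3\right) + 6 = 24 + 6 = 30$)
$k{\left(I \right)} = \frac{60 + I}{-33 + I}$
$k{\left(8 Q \right)} 1049 = \frac{60 + 8 \cdot 30}{-33 + 8 \cdot 30} \cdot 1049 = \frac{60 + 240}{-33 + 240} \cdot 1049 = \frac{1}{207} \cdot 300 \cdot 1049 = \frac{100}{69} \cdot 1049 = \frac{104900}{69}$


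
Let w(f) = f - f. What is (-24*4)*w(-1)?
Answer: 0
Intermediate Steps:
w(f) = 0
(-24*4)*w(-1) = -24*4*0 = -96*0 = 0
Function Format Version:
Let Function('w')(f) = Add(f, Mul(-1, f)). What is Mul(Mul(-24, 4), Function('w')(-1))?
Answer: 0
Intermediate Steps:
Function('w')(f) = 0
Mul(Mul(-24, 4), Function('w')(-1)) = Mul(Mul(-24, 4), 0) = Mul(-96, 0) = 0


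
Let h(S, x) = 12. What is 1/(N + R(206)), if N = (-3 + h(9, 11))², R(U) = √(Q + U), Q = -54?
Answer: 81/6409 - 2*√38/6409 ≈ 0.010715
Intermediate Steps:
R(U) = √(-54 + U)
N = 81 (N = (-3 + 12)² = 9² = 81)
1/(N + R(206)) = 1/(81 + √(-54 + 206)) = 1/(81 + √152) = 1/(81 + 2*√38)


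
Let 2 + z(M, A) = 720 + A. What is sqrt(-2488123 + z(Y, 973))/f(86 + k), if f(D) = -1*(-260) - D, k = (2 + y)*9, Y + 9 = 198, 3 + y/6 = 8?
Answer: -2*I*sqrt(155402)/57 ≈ -13.832*I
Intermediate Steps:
y = 30 (y = -18 + 6*8 = -18 + 48 = 30)
Y = 189 (Y = -9 + 198 = 189)
z(M, A) = 718 + A (z(M, A) = -2 + (720 + A) = 718 + A)
k = 288 (k = (2 + 30)*9 = 32*9 = 288)
f(D) = 260 - D
sqrt(-2488123 + z(Y, 973))/f(86 + k) = sqrt(-2488123 + (718 + 973))/(260 - (86 + 288)) = sqrt(-2488123 + 1691)/(260 - 1*374) = sqrt(-2486432)/(260 - 374) = (4*I*sqrt(155402))/(-114) = (4*I*sqrt(155402))*(-1/114) = -2*I*sqrt(155402)/57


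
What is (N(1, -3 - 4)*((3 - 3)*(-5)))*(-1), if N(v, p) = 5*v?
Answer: 0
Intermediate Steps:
(N(1, -3 - 4)*((3 - 3)*(-5)))*(-1) = ((5*1)*((3 - 3)*(-5)))*(-1) = (5*(0*(-5)))*(-1) = (5*0)*(-1) = 0*(-1) = 0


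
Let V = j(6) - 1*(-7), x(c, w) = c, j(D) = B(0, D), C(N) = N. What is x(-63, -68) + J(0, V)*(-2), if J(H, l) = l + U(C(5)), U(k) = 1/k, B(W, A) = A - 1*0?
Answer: -447/5 ≈ -89.400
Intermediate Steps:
B(W, A) = A (B(W, A) = A + 0 = A)
j(D) = D
V = 13 (V = 6 - 1*(-7) = 6 + 7 = 13)
J(H, l) = ⅕ + l (J(H, l) = l + 1/5 = l + ⅕ = ⅕ + l)
x(-63, -68) + J(0, V)*(-2) = -63 + (⅕ + 13)*(-2) = -63 + (66/5)*(-2) = -63 - 132/5 = -447/5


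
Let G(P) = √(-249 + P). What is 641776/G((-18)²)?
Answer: 641776*√3/15 ≈ 74106.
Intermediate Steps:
641776/G((-18)²) = 641776/(√(-249 + (-18)²)) = 641776/(√(-249 + 324)) = 641776/(√75) = 641776/((5*√3)) = 641776*(√3/15) = 641776*√3/15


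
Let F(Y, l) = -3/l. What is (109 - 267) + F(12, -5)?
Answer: -787/5 ≈ -157.40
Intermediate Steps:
(109 - 267) + F(12, -5) = (109 - 267) - 3/(-5) = -158 - 3*(-1/5) = -158 + 3/5 = -787/5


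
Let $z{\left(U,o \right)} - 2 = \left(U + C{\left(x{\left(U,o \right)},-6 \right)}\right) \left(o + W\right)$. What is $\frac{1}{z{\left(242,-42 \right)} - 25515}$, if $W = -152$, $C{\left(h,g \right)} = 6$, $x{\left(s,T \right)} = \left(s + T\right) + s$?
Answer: $- \frac{1}{73625} \approx -1.3582 \cdot 10^{-5}$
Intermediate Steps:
$x{\left(s,T \right)} = T + 2 s$ ($x{\left(s,T \right)} = \left(T + s\right) + s = T + 2 s$)
$z{\left(U,o \right)} = 2 + \left(-152 + o\right) \left(6 + U\right)$ ($z{\left(U,o \right)} = 2 + \left(U + 6\right) \left(o - 152\right) = 2 + \left(6 + U\right) \left(-152 + o\right) = 2 + \left(-152 + o\right) \left(6 + U\right)$)
$\frac{1}{z{\left(242,-42 \right)} - 25515} = \frac{1}{\left(-910 - 36784 + 6 \left(-42\right) + 242 \left(-42\right)\right) - 25515} = \frac{1}{\left(-910 - 36784 - 252 - 10164\right) - 25515} = \frac{1}{-48110 - 25515} = \frac{1}{-73625} = - \frac{1}{73625}$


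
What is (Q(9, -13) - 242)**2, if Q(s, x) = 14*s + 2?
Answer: 12996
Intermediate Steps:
Q(s, x) = 2 + 14*s
(Q(9, -13) - 242)**2 = ((2 + 14*9) - 242)**2 = ((2 + 126) - 242)**2 = (128 - 242)**2 = (-114)**2 = 12996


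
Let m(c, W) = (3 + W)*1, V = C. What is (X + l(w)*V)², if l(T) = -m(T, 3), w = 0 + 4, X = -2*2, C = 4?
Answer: 784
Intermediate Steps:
V = 4
X = -4
m(c, W) = 3 + W
w = 4
l(T) = -6 (l(T) = -(3 + 3) = -1*6 = -6)
(X + l(w)*V)² = (-4 - 6*4)² = (-4 - 24)² = (-28)² = 784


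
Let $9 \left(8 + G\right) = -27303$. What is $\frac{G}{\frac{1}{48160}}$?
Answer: $- \frac{439460000}{3} \approx -1.4649 \cdot 10^{8}$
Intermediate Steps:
$G = - \frac{9125}{3}$ ($G = -8 + \frac{1}{9} \left(-27303\right) = -8 - \frac{9101}{3} = - \frac{9125}{3} \approx -3041.7$)
$\frac{G}{\frac{1}{48160}} = - \frac{9125}{3 \cdot \frac{1}{48160}} = - \frac{9125 \frac{1}{\frac{1}{48160}}}{3} = \left(- \frac{9125}{3}\right) 48160 = - \frac{439460000}{3}$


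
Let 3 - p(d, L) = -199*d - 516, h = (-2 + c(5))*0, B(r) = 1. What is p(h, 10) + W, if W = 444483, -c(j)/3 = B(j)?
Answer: 445002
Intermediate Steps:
c(j) = -3 (c(j) = -3*1 = -3)
h = 0 (h = (-2 - 3)*0 = -5*0 = 0)
p(d, L) = 519 + 199*d (p(d, L) = 3 - (-199*d - 516) = 3 - (-516 - 199*d) = 3 + (516 + 199*d) = 519 + 199*d)
p(h, 10) + W = (519 + 199*0) + 444483 = (519 + 0) + 444483 = 519 + 444483 = 445002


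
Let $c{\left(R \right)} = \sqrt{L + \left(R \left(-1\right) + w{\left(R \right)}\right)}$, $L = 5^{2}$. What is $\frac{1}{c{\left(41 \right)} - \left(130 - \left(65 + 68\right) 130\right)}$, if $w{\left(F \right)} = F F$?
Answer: $\frac{1144}{19630929} - \frac{\sqrt{185}}{98154645} \approx 5.8137 \cdot 10^{-5}$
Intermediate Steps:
$w{\left(F \right)} = F^{2}$
$L = 25$
$c{\left(R \right)} = \sqrt{25 + R^{2} - R}$ ($c{\left(R \right)} = \sqrt{25 + \left(R \left(-1\right) + R^{2}\right)} = \sqrt{25 + \left(- R + R^{2}\right)} = \sqrt{25 + \left(R^{2} - R\right)} = \sqrt{25 + R^{2} - R}$)
$\frac{1}{c{\left(41 \right)} - \left(130 - \left(65 + 68\right) 130\right)} = \frac{1}{\sqrt{25 + 41^{2} - 41} - \left(130 - \left(65 + 68\right) 130\right)} = \frac{1}{\sqrt{25 + 1681 - 41} + \left(-130 + 133 \cdot 130\right)} = \frac{1}{\sqrt{1665} + \left(-130 + 17290\right)} = \frac{1}{3 \sqrt{185} + 17160} = \frac{1}{17160 + 3 \sqrt{185}}$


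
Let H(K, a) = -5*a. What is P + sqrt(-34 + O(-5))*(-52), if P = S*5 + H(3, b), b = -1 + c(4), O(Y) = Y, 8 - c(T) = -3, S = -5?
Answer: -75 - 52*I*sqrt(39) ≈ -75.0 - 324.74*I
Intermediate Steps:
c(T) = 11 (c(T) = 8 - 1*(-3) = 8 + 3 = 11)
b = 10 (b = -1 + 11 = 10)
P = -75 (P = -5*5 - 5*10 = -25 - 50 = -75)
P + sqrt(-34 + O(-5))*(-52) = -75 + sqrt(-34 - 5)*(-52) = -75 + sqrt(-39)*(-52) = -75 + (I*sqrt(39))*(-52) = -75 - 52*I*sqrt(39)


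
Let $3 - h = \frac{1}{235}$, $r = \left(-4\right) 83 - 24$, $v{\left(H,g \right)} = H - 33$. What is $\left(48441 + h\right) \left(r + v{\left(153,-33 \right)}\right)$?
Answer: $- \frac{2686704004}{235} \approx -1.1433 \cdot 10^{7}$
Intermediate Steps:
$v{\left(H,g \right)} = -33 + H$ ($v{\left(H,g \right)} = H - 33 = -33 + H$)
$r = -356$ ($r = -332 - 24 = -356$)
$h = \frac{704}{235}$ ($h = 3 - \frac{1}{235} = \frac{704}{235} \approx 2.9957$)
$\left(48441 + h\right) \left(r + v{\left(153,-33 \right)}\right) = \left(48441 + \frac{704}{235}\right) \left(-356 + \left(-33 + 153\right)\right) = \frac{11384339 \left(-356 + 120\right)}{235} = \frac{11384339}{235} \left(-236\right) = - \frac{2686704004}{235}$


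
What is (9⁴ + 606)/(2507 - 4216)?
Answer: -7167/1709 ≈ -4.1937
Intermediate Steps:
(9⁴ + 606)/(2507 - 4216) = (6561 + 606)/(-1709) = 7167*(-1/1709) = -7167/1709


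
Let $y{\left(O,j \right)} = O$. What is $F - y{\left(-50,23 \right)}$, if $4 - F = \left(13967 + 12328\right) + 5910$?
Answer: $-32151$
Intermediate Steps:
$F = -32201$ ($F = 4 - \left(\left(13967 + 12328\right) + 5910\right) = 4 - \left(26295 + 5910\right) = 4 - 32205 = -32201$)
$F - y{\left(-50,23 \right)} = -32201 - -50 = -32201 + 50 = -32151$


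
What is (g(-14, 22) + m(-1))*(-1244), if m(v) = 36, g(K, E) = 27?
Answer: -78372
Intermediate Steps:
(g(-14, 22) + m(-1))*(-1244) = (27 + 36)*(-1244) = 63*(-1244) = -78372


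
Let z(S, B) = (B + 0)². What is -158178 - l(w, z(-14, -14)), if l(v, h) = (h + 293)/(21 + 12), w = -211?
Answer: -1740121/11 ≈ -1.5819e+5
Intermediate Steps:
z(S, B) = B²
l(v, h) = 293/33 + h/33 (l(v, h) = (293 + h)/33 = (293 + h)*(1/33) = 293/33 + h/33)
-158178 - l(w, z(-14, -14)) = -158178 - (293/33 + (1/33)*(-14)²) = -158178 - (293/33 + (1/33)*196) = -158178 - (293/33 + 196/33) = -158178 - 1*163/11 = -158178 - 163/11 = -1740121/11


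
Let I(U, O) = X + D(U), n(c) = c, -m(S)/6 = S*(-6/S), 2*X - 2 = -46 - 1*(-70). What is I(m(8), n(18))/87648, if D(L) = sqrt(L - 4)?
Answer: 13/87648 + sqrt(2)/21912 ≈ 0.00021286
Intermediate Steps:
D(L) = sqrt(-4 + L)
X = 13 (X = 1 + (-46 - 1*(-70))/2 = 1 + (-46 + 70)/2 = 1 + (1/2)*24 = 1 + 12 = 13)
m(S) = 36 (m(S) = -6*S*(-6/S) = -6*(-6) = 36)
I(U, O) = 13 + sqrt(-4 + U)
I(m(8), n(18))/87648 = (13 + sqrt(-4 + 36))/87648 = (13 + sqrt(32))*(1/87648) = (13 + 4*sqrt(2))*(1/87648) = 13/87648 + sqrt(2)/21912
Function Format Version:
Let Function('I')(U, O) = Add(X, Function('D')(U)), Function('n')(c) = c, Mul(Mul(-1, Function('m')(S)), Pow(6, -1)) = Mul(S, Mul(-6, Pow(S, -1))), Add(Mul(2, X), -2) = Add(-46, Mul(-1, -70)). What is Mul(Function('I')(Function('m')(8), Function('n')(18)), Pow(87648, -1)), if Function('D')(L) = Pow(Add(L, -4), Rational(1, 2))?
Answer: Add(Rational(13, 87648), Mul(Rational(1, 21912), Pow(2, Rational(1, 2)))) ≈ 0.00021286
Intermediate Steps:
Function('D')(L) = Pow(Add(-4, L), Rational(1, 2))
X = 13 (X = Add(1, Mul(Rational(1, 2), Add(-46, Mul(-1, -70)))) = Add(1, Mul(Rational(1, 2), Add(-46, 70))) = Add(1, Mul(Rational(1, 2), 24)) = Add(1, 12) = 13)
Function('m')(S) = 36 (Function('m')(S) = Mul(-6, Mul(S, Mul(-6, Pow(S, -1)))) = Mul(-6, -6) = 36)
Function('I')(U, O) = Add(13, Pow(Add(-4, U), Rational(1, 2)))
Mul(Function('I')(Function('m')(8), Function('n')(18)), Pow(87648, -1)) = Mul(Add(13, Pow(Add(-4, 36), Rational(1, 2))), Pow(87648, -1)) = Mul(Add(13, Pow(32, Rational(1, 2))), Rational(1, 87648)) = Mul(Add(13, Mul(4, Pow(2, Rational(1, 2)))), Rational(1, 87648)) = Add(Rational(13, 87648), Mul(Rational(1, 21912), Pow(2, Rational(1, 2))))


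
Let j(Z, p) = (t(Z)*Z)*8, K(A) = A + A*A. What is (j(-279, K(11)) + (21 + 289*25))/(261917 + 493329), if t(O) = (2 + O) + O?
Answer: 624119/377623 ≈ 1.6528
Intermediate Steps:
t(O) = 2 + 2*O
K(A) = A + A²
j(Z, p) = 8*Z*(2 + 2*Z) (j(Z, p) = ((2 + 2*Z)*Z)*8 = (Z*(2 + 2*Z))*8 = 8*Z*(2 + 2*Z))
(j(-279, K(11)) + (21 + 289*25))/(261917 + 493329) = (16*(-279)*(1 - 279) + (21 + 289*25))/(261917 + 493329) = (16*(-279)*(-278) + (21 + 7225))/755246 = (1240992 + 7246)*(1/755246) = 1248238*(1/755246) = 624119/377623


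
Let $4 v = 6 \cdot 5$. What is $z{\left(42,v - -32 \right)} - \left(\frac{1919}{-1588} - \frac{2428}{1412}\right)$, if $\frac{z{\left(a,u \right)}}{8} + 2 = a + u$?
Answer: $\frac{358160027}{560564} \approx 638.93$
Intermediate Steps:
$v = \frac{15}{2}$ ($v = \frac{6 \cdot 5}{4} = \frac{1}{4} \cdot 30 = \frac{15}{2} \approx 7.5$)
$z{\left(a,u \right)} = -16 + 8 a + 8 u$ ($z{\left(a,u \right)} = -16 + 8 \left(a + u\right) = -16 + \left(8 a + 8 u\right) = -16 + 8 a + 8 u$)
$z{\left(42,v - -32 \right)} - \left(\frac{1919}{-1588} - \frac{2428}{1412}\right) = \left(-16 + 8 \cdot 42 + 8 \left(\frac{15}{2} - -32\right)\right) - \left(\frac{1919}{-1588} - \frac{2428}{1412}\right) = \left(-16 + 336 + 8 \left(\frac{15}{2} + 32\right)\right) - \left(1919 \left(- \frac{1}{1588}\right) - \frac{607}{353}\right) = \left(-16 + 336 + 8 \cdot \frac{79}{2}\right) - \left(- \frac{1919}{1588} - \frac{607}{353}\right) = \left(-16 + 336 + 316\right) - - \frac{1641323}{560564} = 636 + \frac{1641323}{560564} = \frac{358160027}{560564}$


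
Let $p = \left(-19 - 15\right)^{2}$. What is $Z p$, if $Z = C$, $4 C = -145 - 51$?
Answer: $-56644$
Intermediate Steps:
$p = 1156$ ($p = \left(-34\right)^{2} = 1156$)
$C = -49$ ($C = \frac{-145 - 51}{4} = \frac{1}{4} \left(-196\right) = -49$)
$Z = -49$
$Z p = \left(-49\right) 1156 = -56644$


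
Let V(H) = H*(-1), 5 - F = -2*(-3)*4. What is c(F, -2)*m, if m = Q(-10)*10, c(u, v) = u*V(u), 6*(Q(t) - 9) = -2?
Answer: -93860/3 ≈ -31287.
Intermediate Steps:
F = -19 (F = 5 - (-2*(-3))*4 = 5 - 6*4 = 5 - 1*24 = 5 - 24 = -19)
Q(t) = 26/3 (Q(t) = 9 + (1/6)*(-2) = 9 - 1/3 = 26/3)
V(H) = -H
c(u, v) = -u**2 (c(u, v) = u*(-u) = -u**2)
m = 260/3 (m = (26/3)*10 = 260/3 ≈ 86.667)
c(F, -2)*m = -1*(-19)**2*(260/3) = -1*361*(260/3) = -361*260/3 = -93860/3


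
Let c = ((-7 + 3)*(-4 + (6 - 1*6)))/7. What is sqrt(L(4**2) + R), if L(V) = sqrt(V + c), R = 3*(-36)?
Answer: 2*sqrt(-1323 + 14*sqrt(14))/7 ≈ 10.184*I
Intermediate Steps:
R = -108
c = 16/7 (c = -4*(-4 + (6 - 6))*(1/7) = -4*(-4 + 0)*(1/7) = -4*(-4)*(1/7) = 16*(1/7) = 16/7 ≈ 2.2857)
L(V) = sqrt(16/7 + V) (L(V) = sqrt(V + 16/7) = sqrt(16/7 + V))
sqrt(L(4**2) + R) = sqrt(sqrt(112 + 49*4**2)/7 - 108) = sqrt(sqrt(112 + 49*16)/7 - 108) = sqrt(sqrt(112 + 784)/7 - 108) = sqrt(sqrt(896)/7 - 108) = sqrt((8*sqrt(14))/7 - 108) = sqrt(8*sqrt(14)/7 - 108) = sqrt(-108 + 8*sqrt(14)/7)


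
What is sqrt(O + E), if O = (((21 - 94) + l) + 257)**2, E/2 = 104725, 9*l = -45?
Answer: sqrt(241491) ≈ 491.42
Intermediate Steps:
l = -5 (l = (1/9)*(-45) = -5)
E = 209450 (E = 2*104725 = 209450)
O = 32041 (O = (((21 - 94) - 5) + 257)**2 = ((-73 - 5) + 257)**2 = (-78 + 257)**2 = 179**2 = 32041)
sqrt(O + E) = sqrt(32041 + 209450) = sqrt(241491)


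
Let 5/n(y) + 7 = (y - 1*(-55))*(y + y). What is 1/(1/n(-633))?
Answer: 5/731741 ≈ 6.8330e-6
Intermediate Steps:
n(y) = 5/(-7 + 2*y*(55 + y)) (n(y) = 5/(-7 + (y - 1*(-55))*(y + y)) = 5/(-7 + (y + 55)*(2*y)) = 5/(-7 + (55 + y)*(2*y)) = 5/(-7 + 2*y*(55 + y)))
1/(1/n(-633)) = 1/(1/(5/(-7 + 2*(-633)² + 110*(-633)))) = 1/(1/(5/(-7 + 2*400689 - 69630))) = 1/(1/(5/(-7 + 801378 - 69630))) = 1/(1/(5/731741)) = 1/(731741/5) = 5/731741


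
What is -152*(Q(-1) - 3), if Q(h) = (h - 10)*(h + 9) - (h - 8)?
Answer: 12464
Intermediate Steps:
Q(h) = 8 - h + (-10 + h)*(9 + h) (Q(h) = (-10 + h)*(9 + h) - (-8 + h) = (-10 + h)*(9 + h) + (8 - h) = 8 - h + (-10 + h)*(9 + h))
-152*(Q(-1) - 3) = -152*((-82 + (-1)² - 2*(-1)) - 3) = -152*((-82 + 1 + 2) - 3) = -152*(-79 - 3) = -152*(-82) = 12464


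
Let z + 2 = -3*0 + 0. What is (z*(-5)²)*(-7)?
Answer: 350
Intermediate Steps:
z = -2 (z = -2 + (-3*0 + 0) = -2 + (0 + 0) = -2 + 0 = -2)
(z*(-5)²)*(-7) = -2*(-5)²*(-7) = -2*25*(-7) = -50*(-7) = 350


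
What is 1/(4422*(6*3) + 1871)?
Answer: 1/81467 ≈ 1.2275e-5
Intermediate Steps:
1/(4422*(6*3) + 1871) = 1/(4422*18 + 1871) = 1/(79596 + 1871) = 1/81467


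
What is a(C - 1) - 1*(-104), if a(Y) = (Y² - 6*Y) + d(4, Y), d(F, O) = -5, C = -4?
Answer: 154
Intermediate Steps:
a(Y) = -5 + Y² - 6*Y (a(Y) = (Y² - 6*Y) - 5 = -5 + Y² - 6*Y)
a(C - 1) - 1*(-104) = (-5 + (-4 - 1)² - 6*(-4 - 1)) - 1*(-104) = (-5 + (-5)² - 6*(-5)) + 104 = (-5 + 25 + 30) + 104 = 50 + 104 = 154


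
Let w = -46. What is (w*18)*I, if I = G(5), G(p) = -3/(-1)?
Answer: -2484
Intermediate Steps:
G(p) = 3 (G(p) = -3*(-1) = 3)
I = 3
(w*18)*I = -46*18*3 = -828*3 = -2484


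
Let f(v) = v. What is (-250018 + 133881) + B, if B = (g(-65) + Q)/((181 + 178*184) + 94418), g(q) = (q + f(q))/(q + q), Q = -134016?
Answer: -301842798/2599 ≈ -1.1614e+5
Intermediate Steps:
g(q) = 1 (g(q) = (q + q)/(q + q) = (2*q)/((2*q)) = (2*q)*(1/(2*q)) = 1)
B = -2735/2599 (B = (1 - 134016)/((181 + 178*184) + 94418) = -134015/((181 + 32752) + 94418) = -134015/(32933 + 94418) = -134015/127351 = -134015*1/127351 = -2735/2599 ≈ -1.0523)
(-250018 + 133881) + B = (-250018 + 133881) - 2735/2599 = -116137 - 2735/2599 = -301842798/2599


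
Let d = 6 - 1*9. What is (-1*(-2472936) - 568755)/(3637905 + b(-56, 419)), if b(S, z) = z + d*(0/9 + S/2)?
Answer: 1904181/3638408 ≈ 0.52336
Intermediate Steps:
d = -3 (d = 6 - 9 = -3)
b(S, z) = z - 3*S/2 (b(S, z) = z - 3*(0/9 + S/2) = z - 3*(0*(1/9) + S*(1/2)) = z - 3*(0 + S/2) = z - 3*S/2)
(-1*(-2472936) - 568755)/(3637905 + b(-56, 419)) = (-1*(-2472936) - 568755)/(3637905 + (419 - 3/2*(-56))) = (2472936 - 568755)/(3637905 + (419 + 84)) = 1904181/(3637905 + 503) = 1904181/3638408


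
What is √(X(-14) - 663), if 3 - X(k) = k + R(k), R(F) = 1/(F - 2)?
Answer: I*√10335/4 ≈ 25.415*I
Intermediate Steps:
R(F) = 1/(-2 + F)
X(k) = 3 - k - 1/(-2 + k) (X(k) = 3 - (k + 1/(-2 + k)) = 3 + (-k - 1/(-2 + k)) = 3 - k - 1/(-2 + k))
√(X(-14) - 663) = √((-1 + (-2 - 14)*(3 - 1*(-14)))/(-2 - 14) - 663) = √((-1 - 16*(3 + 14))/(-16) - 663) = √(-(-1 - 16*17)/16 - 663) = √(-(-1 - 272)/16 - 663) = √(-1/16*(-273) - 663) = √(273/16 - 663) = √(-10335/16) = I*√10335/4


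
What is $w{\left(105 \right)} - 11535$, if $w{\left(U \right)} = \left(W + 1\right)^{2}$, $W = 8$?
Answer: $-11454$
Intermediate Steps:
$w{\left(U \right)} = 81$ ($w{\left(U \right)} = \left(8 + 1\right)^{2} = 9^{2} = 81$)
$w{\left(105 \right)} - 11535 = 81 - 11535 = -11454$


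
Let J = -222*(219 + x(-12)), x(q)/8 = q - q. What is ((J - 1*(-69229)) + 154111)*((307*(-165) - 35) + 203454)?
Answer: 26691231608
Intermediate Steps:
x(q) = 0 (x(q) = 8*(q - q) = 8*0 = 0)
J = -48618 (J = -222*(219 + 0) = -222*219 = -48618)
((J - 1*(-69229)) + 154111)*((307*(-165) - 35) + 203454) = ((-48618 - 1*(-69229)) + 154111)*((307*(-165) - 35) + 203454) = ((-48618 + 69229) + 154111)*((-50655 - 35) + 203454) = (20611 + 154111)*(-50690 + 203454) = 174722*152764 = 26691231608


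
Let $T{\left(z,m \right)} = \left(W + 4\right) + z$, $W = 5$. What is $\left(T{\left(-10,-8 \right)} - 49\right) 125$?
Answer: $-6250$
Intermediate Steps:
$T{\left(z,m \right)} = 9 + z$ ($T{\left(z,m \right)} = \left(5 + 4\right) + z = 9 + z$)
$\left(T{\left(-10,-8 \right)} - 49\right) 125 = \left(\left(9 - 10\right) - 49\right) 125 = \left(-1 - 49\right) 125 = \left(-50\right) 125 = -6250$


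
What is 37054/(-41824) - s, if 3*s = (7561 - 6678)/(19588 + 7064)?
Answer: -374952527/418009968 ≈ -0.89699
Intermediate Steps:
s = 883/79956 (s = ((7561 - 6678)/(19588 + 7064))/3 = (883/26652)/3 = (883*(1/26652))/3 = (⅓)*(883/26652) = 883/79956 ≈ 0.011044)
37054/(-41824) - s = 37054/(-41824) - 1*883/79956 = 37054*(-1/41824) - 883/79956 = -18527/20912 - 883/79956 = -374952527/418009968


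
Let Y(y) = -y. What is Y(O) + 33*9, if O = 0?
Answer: 297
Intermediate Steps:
Y(O) + 33*9 = -1*0 + 33*9 = 0 + 297 = 297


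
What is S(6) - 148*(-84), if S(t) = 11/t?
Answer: 74603/6 ≈ 12434.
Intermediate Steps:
S(6) - 148*(-84) = 11/6 - 148*(-84) = 11*(⅙) + 12432 = 11/6 + 12432 = 74603/6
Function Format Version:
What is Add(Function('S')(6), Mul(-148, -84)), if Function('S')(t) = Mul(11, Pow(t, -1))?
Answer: Rational(74603, 6) ≈ 12434.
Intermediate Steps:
Add(Function('S')(6), Mul(-148, -84)) = Add(Mul(11, Pow(6, -1)), Mul(-148, -84)) = Add(Mul(11, Rational(1, 6)), 12432) = Add(Rational(11, 6), 12432) = Rational(74603, 6)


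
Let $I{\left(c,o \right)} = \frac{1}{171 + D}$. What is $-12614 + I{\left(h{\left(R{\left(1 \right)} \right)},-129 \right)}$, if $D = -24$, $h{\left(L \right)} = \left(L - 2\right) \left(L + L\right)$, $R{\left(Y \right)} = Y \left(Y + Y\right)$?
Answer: $- \frac{1854257}{147} \approx -12614.0$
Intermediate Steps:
$R{\left(Y \right)} = 2 Y^{2}$ ($R{\left(Y \right)} = Y 2 Y = 2 Y^{2}$)
$h{\left(L \right)} = 2 L \left(-2 + L\right)$ ($h{\left(L \right)} = \left(-2 + L\right) 2 L = 2 L \left(-2 + L\right)$)
$I{\left(c,o \right)} = \frac{1}{147}$ ($I{\left(c,o \right)} = \frac{1}{171 - 24} = \frac{1}{147}$)
$-12614 + I{\left(h{\left(R{\left(1 \right)} \right)},-129 \right)} = -12614 + \frac{1}{147} = - \frac{1854257}{147}$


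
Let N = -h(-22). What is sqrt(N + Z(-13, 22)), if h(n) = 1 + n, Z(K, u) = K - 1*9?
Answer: I ≈ 1.0*I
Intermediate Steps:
Z(K, u) = -9 + K (Z(K, u) = K - 9 = -9 + K)
N = 21 (N = -(1 - 22) = -1*(-21) = 21)
sqrt(N + Z(-13, 22)) = sqrt(21 + (-9 - 13)) = sqrt(21 - 22) = sqrt(-1) = I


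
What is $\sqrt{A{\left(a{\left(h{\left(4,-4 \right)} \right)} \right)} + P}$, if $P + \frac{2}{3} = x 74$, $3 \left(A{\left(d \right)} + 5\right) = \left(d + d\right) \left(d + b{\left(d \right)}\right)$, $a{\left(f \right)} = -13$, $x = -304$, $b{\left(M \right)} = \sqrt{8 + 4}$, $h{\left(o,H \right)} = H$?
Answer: $\frac{\sqrt{-201501 - 156 \sqrt{3}}}{3} \approx 149.73 i$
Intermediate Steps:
$b{\left(M \right)} = 2 \sqrt{3}$ ($b{\left(M \right)} = \sqrt{12} = 2 \sqrt{3}$)
$A{\left(d \right)} = -5 + \frac{2 d \left(d + 2 \sqrt{3}\right)}{3}$ ($A{\left(d \right)} = -5 + \frac{\left(d + d\right) \left(d + 2 \sqrt{3}\right)}{3} = -5 + \frac{2 d \left(d + 2 \sqrt{3}\right)}{3}$)
$P = - \frac{67490}{3}$ ($P = - \frac{2}{3} - 22496 = - \frac{67490}{3} \approx -22497.0$)
$\sqrt{A{\left(a{\left(h{\left(4,-4 \right)} \right)} \right)} + P} = \sqrt{\left(-5 + \frac{2 \left(-13\right)^{2}}{3} + \frac{4}{3} \left(-13\right) \sqrt{3}\right) - \frac{67490}{3}} = \sqrt{\left(-5 + \frac{2}{3} \cdot 169 - \frac{52 \sqrt{3}}{3}\right) - \frac{67490}{3}} = \sqrt{\left(-5 + \frac{338}{3} - \frac{52 \sqrt{3}}{3}\right) - \frac{67490}{3}} = \sqrt{\left(\frac{323}{3} - \frac{52 \sqrt{3}}{3}\right) - \frac{67490}{3}} = \sqrt{-22389 - \frac{52 \sqrt{3}}{3}}$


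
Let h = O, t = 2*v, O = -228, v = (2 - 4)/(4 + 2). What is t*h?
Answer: 152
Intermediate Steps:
v = -1/3 (v = -2/6 = -2*1/6 = -1/3 ≈ -0.33333)
t = -2/3 (t = 2*(-1/3) = -2/3 ≈ -0.66667)
h = -228
t*h = -2/3*(-228) = 152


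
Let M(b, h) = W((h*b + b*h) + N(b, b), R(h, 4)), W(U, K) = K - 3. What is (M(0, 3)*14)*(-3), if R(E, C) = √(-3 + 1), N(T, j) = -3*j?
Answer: 126 - 42*I*√2 ≈ 126.0 - 59.397*I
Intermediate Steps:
R(E, C) = I*√2 (R(E, C) = √(-2) = I*√2)
W(U, K) = -3 + K
M(b, h) = -3 + I*√2
(M(0, 3)*14)*(-3) = ((-3 + I*√2)*14)*(-3) = (-42 + 14*I*√2)*(-3) = 126 - 42*I*√2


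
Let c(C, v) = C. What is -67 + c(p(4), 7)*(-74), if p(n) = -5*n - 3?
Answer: 1635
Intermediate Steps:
p(n) = -3 - 5*n
-67 + c(p(4), 7)*(-74) = -67 + (-3 - 5*4)*(-74) = -67 + (-3 - 20)*(-74) = -67 - 23*(-74) = -67 + 1702 = 1635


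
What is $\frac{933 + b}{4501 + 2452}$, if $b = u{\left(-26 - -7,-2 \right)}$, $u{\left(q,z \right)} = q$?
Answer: $\frac{914}{6953} \approx 0.13145$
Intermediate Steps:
$b = -19$ ($b = -26 - -7 = -26 + 7 = -19$)
$\frac{933 + b}{4501 + 2452} = \frac{933 - 19}{4501 + 2452} = \frac{914}{6953}$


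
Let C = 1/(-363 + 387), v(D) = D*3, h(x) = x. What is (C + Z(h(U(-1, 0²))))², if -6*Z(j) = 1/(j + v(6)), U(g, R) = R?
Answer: 49/46656 ≈ 0.0010502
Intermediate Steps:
v(D) = 3*D
Z(j) = -1/(6*(18 + j)) (Z(j) = -1/(6*(j + 3*6)) = -1/(6*(j + 18)) = -1/(6*(18 + j)))
C = 1/24 ≈ 0.041667
(C + Z(h(U(-1, 0²))))² = (1/24 - 1/(108 + 6*0²))² = (1/24 - 1/(108 + 6*0))² = (1/24 - 1/(108 + 0))² = (1/24 - 1/108)² = (7/216)² = 49/46656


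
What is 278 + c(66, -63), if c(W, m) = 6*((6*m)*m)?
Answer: 143162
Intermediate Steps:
c(W, m) = 36*m**2 (c(W, m) = 6*(6*m**2) = 36*m**2)
278 + c(66, -63) = 278 + 36*(-63)**2 = 278 + 36*3969 = 278 + 142884 = 143162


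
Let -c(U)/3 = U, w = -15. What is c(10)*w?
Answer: 450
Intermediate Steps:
c(U) = -3*U
c(10)*w = -3*10*(-15) = -30*(-15) = 450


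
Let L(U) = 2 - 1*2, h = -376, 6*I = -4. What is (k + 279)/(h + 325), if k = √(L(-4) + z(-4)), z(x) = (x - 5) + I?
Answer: -93/17 - I*√87/153 ≈ -5.4706 - 0.060963*I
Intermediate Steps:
I = -⅔ (I = (⅙)*(-4) = -⅔ ≈ -0.66667)
z(x) = -17/3 + x (z(x) = (x - 5) - ⅔ = (-5 + x) - ⅔ = -17/3 + x)
L(U) = 0 (L(U) = 2 - 2 = 0)
k = I*√87/3 (k = √(0 + (-17/3 - 4)) = √(0 - 29/3) = √(-29/3) = I*√87/3 ≈ 3.1091*I)
(k + 279)/(h + 325) = (I*√87/3 + 279)/(-376 + 325) = (279 + I*√87/3)/(-51) = (279 + I*√87/3)*(-1/51) = -93/17 - I*√87/153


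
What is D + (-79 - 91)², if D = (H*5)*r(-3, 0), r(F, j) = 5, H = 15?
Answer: 29275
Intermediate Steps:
D = 375 (D = (15*5)*5 = 75*5 = 375)
D + (-79 - 91)² = 375 + (-79 - 91)² = 375 + (-170)² = 375 + 28900 = 29275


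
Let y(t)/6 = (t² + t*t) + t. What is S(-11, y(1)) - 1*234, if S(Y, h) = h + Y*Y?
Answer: -95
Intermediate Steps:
y(t) = 6*t + 12*t² (y(t) = 6*((t² + t*t) + t) = 6*((t² + t²) + t) = 6*(2*t² + t) = 6*(t + 2*t²) = 6*t + 12*t²)
S(Y, h) = h + Y²
S(-11, y(1)) - 1*234 = (6*1*(1 + 2*1) + (-11)²) - 1*234 = (6*1*(1 + 2) + 121) - 234 = (6*1*3 + 121) - 234 = (18 + 121) - 234 = 139 - 234 = -95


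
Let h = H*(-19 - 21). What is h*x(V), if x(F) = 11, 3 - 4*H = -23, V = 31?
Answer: -2860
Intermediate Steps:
H = 13/2 (H = ¾ - ¼*(-23) = ¾ + 23/4 = 13/2 ≈ 6.5000)
h = -260 (h = 13*(-19 - 21)/2 = (13/2)*(-40) = -260)
h*x(V) = -260*11 = -2860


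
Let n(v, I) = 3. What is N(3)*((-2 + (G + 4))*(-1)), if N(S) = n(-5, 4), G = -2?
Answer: 0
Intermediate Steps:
N(S) = 3
N(3)*((-2 + (G + 4))*(-1)) = 3*((-2 + (-2 + 4))*(-1)) = 3*((-2 + 2)*(-1)) = 3*(0*(-1)) = 3*0 = 0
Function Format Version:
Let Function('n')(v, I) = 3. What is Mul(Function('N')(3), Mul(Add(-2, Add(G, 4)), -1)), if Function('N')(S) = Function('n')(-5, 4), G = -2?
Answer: 0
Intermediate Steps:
Function('N')(S) = 3
Mul(Function('N')(3), Mul(Add(-2, Add(G, 4)), -1)) = Mul(3, Mul(Add(-2, Add(-2, 4)), -1)) = Mul(3, Mul(Add(-2, 2), -1)) = Mul(3, Mul(0, -1)) = Mul(3, 0) = 0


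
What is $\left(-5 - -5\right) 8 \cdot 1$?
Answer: $0$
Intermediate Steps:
$\left(-5 - -5\right) 8 \cdot 1 = \left(-5 + 5\right) 8 \cdot 1 = 0 \cdot 8 \cdot 1 = 0 \cdot 1 = 0$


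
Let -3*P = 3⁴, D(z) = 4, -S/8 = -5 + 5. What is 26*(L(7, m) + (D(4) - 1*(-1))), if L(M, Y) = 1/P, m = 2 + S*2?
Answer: 3484/27 ≈ 129.04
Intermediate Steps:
S = 0 (S = -8*(-5 + 5) = -8*0 = 0)
P = -27 (P = -⅓*3⁴ = -⅓*81 = -27)
m = 2 (m = 2 + 0*2 = 2 + 0 = 2)
L(M, Y) = -1/27 (L(M, Y) = 1/(-27) = -1/27)
26*(L(7, m) + (D(4) - 1*(-1))) = 26*(-1/27 + (4 - 1*(-1))) = 26*(-1/27 + (4 + 1)) = 26*(-1/27 + 5) = 26*(134/27) = 3484/27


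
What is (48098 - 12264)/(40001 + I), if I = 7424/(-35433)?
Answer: 1269706122/1417348009 ≈ 0.89583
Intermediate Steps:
I = -7424/35433 (I = 7424*(-1/35433) = -7424/35433 ≈ -0.20952)
(48098 - 12264)/(40001 + I) = (48098 - 12264)/(40001 - 7424/35433) = 35834/(1417348009/35433) = 35834*(35433/1417348009) = 1269706122/1417348009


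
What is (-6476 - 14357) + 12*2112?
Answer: 4511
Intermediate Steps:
(-6476 - 14357) + 12*2112 = -20833 + 25344 = 4511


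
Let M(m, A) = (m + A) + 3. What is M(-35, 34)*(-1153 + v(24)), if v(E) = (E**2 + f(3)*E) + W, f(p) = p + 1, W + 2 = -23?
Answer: -1012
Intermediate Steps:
W = -25 (W = -2 - 23 = -25)
f(p) = 1 + p
M(m, A) = 3 + A + m (M(m, A) = (A + m) + 3 = 3 + A + m)
v(E) = -25 + E**2 + 4*E (v(E) = (E**2 + (1 + 3)*E) - 25 = (E**2 + 4*E) - 25 = -25 + E**2 + 4*E)
M(-35, 34)*(-1153 + v(24)) = (3 + 34 - 35)*(-1153 + (-25 + 24**2 + 4*24)) = 2*(-1153 + (-25 + 576 + 96)) = 2*(-1153 + 647) = 2*(-506) = -1012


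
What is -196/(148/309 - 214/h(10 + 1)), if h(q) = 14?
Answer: 423948/32027 ≈ 13.237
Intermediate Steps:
-196/(148/309 - 214/h(10 + 1)) = -196/(148/309 - 214/14) = -196/(148*(1/309) - 214*1/14) = -196/(148/309 - 107/7) = -196/(-32027/2163) = -196*(-2163/32027) = 423948/32027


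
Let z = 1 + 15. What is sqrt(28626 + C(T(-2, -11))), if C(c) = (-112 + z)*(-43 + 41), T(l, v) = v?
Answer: 3*sqrt(3202) ≈ 169.76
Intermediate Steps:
z = 16
C(c) = 192 (C(c) = (-112 + 16)*(-43 + 41) = -96*(-2) = 192)
sqrt(28626 + C(T(-2, -11))) = sqrt(28626 + 192) = sqrt(28818) = 3*sqrt(3202)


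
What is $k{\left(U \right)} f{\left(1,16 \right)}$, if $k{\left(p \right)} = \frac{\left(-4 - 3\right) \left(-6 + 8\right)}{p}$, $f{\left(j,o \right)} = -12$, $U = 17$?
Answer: $\frac{168}{17} \approx 9.8824$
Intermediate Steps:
$k{\left(p \right)} = - \frac{14}{p}$ ($k{\left(p \right)} = \frac{\left(-7\right) 2}{p} = - \frac{14}{p}$)
$k{\left(U \right)} f{\left(1,16 \right)} = - \frac{14}{17} \left(-12\right) = \left(-14\right) \frac{1}{17} \left(-12\right) = \left(- \frac{14}{17}\right) \left(-12\right) = \frac{168}{17}$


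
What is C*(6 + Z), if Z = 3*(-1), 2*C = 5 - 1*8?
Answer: -9/2 ≈ -4.5000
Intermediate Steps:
C = -3/2 (C = (5 - 1*8)/2 = (5 - 8)/2 = (½)*(-3) = -3/2 ≈ -1.5000)
Z = -3
C*(6 + Z) = -3*(6 - 3)/2 = -3/2*3 = -9/2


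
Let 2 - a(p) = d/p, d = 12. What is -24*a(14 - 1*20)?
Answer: -96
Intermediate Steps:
a(p) = 2 - 12/p
-24*a(14 - 1*20) = -24*(2 - 12/(14 - 1*20)) = -24*(2 - 12/(14 - 20)) = -24*(2 - 12/(-6)) = -24*(2 - 12*(-1/6)) = -24*(2 + 2) = -24*4 = -96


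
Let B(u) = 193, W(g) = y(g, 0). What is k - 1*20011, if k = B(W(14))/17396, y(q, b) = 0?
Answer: -348111163/17396 ≈ -20011.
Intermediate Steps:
W(g) = 0
k = 193/17396 ≈ 0.011095
k - 1*20011 = 193/17396 - 1*20011 = 193/17396 - 20011 = -348111163/17396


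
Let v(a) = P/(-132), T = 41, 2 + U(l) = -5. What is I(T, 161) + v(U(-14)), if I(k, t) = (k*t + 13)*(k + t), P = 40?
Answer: 44088914/33 ≈ 1.3360e+6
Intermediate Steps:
U(l) = -7 (U(l) = -2 - 5 = -7)
v(a) = -10/33 (v(a) = 40/(-132) = 40*(-1/132) = -10/33)
I(k, t) = (13 + k*t)*(k + t)
I(T, 161) + v(U(-14)) = (13*41 + 13*161 + 41*161**2 + 161*41**2) - 10/33 = (533 + 2093 + 41*25921 + 161*1681) - 10/33 = (533 + 2093 + 1062761 + 270641) - 10/33 = 1336028 - 10/33 = 44088914/33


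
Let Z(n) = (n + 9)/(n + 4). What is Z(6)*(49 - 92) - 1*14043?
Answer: -28215/2 ≈ -14108.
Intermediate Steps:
Z(n) = (9 + n)/(4 + n)
Z(6)*(49 - 92) - 1*14043 = ((9 + 6)/(4 + 6))*(49 - 92) - 1*14043 = (15/10)*(-43) - 14043 = ((1/10)*15)*(-43) - 14043 = (3/2)*(-43) - 14043 = -129/2 - 14043 = -28215/2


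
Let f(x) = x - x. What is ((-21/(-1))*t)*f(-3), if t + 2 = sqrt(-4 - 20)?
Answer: 0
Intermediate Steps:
f(x) = 0
t = -2 + 2*I*sqrt(6) (t = -2 + sqrt(-4 - 20) = -2 + sqrt(-24) = -2 + 2*I*sqrt(6) ≈ -2.0 + 4.899*I)
((-21/(-1))*t)*f(-3) = ((-21/(-1))*(-2 + 2*I*sqrt(6)))*0 = ((-21*(-1))*(-2 + 2*I*sqrt(6)))*0 = (21*(-2 + 2*I*sqrt(6)))*0 = (-42 + 42*I*sqrt(6))*0 = 0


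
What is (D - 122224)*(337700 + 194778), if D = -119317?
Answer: -128615268598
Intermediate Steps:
(D - 122224)*(337700 + 194778) = (-119317 - 122224)*(337700 + 194778) = -241541*532478 = -128615268598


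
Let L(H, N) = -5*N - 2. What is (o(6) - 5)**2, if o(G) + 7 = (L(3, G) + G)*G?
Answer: 28224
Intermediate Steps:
L(H, N) = -2 - 5*N
o(G) = -7 + G*(-2 - 4*G) (o(G) = -7 + ((-2 - 5*G) + G)*G = -7 + (-2 - 4*G)*G = -7 + G*(-2 - 4*G))
(o(6) - 5)**2 = ((-7 + 6**2 - 1*6*(2 + 5*6)) - 5)**2 = ((-7 + 36 - 1*6*(2 + 30)) - 5)**2 = ((-7 + 36 - 1*6*32) - 5)**2 = ((-7 + 36 - 192) - 5)**2 = (-163 - 5)**2 = (-168)**2 = 28224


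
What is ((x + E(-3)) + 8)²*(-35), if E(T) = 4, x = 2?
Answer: -6860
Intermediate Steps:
((x + E(-3)) + 8)²*(-35) = ((2 + 4) + 8)²*(-35) = (6 + 8)²*(-35) = 14²*(-35) = 196*(-35) = -6860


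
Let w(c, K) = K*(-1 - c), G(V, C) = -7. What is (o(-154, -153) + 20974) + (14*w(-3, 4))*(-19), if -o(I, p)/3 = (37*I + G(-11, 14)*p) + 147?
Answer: 32286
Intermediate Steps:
o(I, p) = -441 - 111*I + 21*p (o(I, p) = -3*((37*I - 7*p) + 147) = -3*((-7*p + 37*I) + 147) = -3*(147 - 7*p + 37*I) = -441 - 111*I + 21*p)
(o(-154, -153) + 20974) + (14*w(-3, 4))*(-19) = ((-441 - 111*(-154) + 21*(-153)) + 20974) + (14*(-1*4*(1 - 3)))*(-19) = ((-441 + 17094 - 3213) + 20974) + (14*(-1*4*(-2)))*(-19) = (13440 + 20974) + (14*8)*(-19) = 34414 + 112*(-19) = 34414 - 2128 = 32286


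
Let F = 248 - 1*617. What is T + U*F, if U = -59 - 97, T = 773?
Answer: 58337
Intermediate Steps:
F = -369 (F = 248 - 617 = -369)
U = -156
T + U*F = 773 - 156*(-369) = 773 + 57564 = 58337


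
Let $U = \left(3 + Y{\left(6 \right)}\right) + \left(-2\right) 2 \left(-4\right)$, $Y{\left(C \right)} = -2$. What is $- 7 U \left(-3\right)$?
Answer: $357$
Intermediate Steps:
$U = 17$ ($U = \left(3 - 2\right) + \left(-2\right) 2 \left(-4\right) = 1 - -16 = 1 + 16 = 17$)
$- 7 U \left(-3\right) = \left(-7\right) 17 \left(-3\right) = \left(-119\right) \left(-3\right) = 357$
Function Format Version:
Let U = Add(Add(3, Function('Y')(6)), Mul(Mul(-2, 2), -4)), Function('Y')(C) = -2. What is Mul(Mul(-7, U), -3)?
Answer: 357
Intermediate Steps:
U = 17 (U = Add(Add(3, -2), Mul(Mul(-2, 2), -4)) = Add(1, Mul(-4, -4)) = Add(1, 16) = 17)
Mul(Mul(-7, U), -3) = Mul(Mul(-7, 17), -3) = Mul(-119, -3) = 357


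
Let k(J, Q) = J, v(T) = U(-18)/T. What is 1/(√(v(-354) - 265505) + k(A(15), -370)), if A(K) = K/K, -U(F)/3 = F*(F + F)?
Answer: 59/15664530 - I*√924203789/15664530 ≈ 3.7665e-6 - 0.0019407*I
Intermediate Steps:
U(F) = -6*F² (U(F) = -3*F*(F + F) = -3*F*2*F = -6*F²)
v(T) = -1944/T (v(T) = (-6*(-18)²)/T = (-6*324)/T = -1944/T)
A(K) = 1
1/(√(v(-354) - 265505) + k(A(15), -370)) = 1/(√(-1944/(-354) - 265505) + 1) = 1/(√(-1944*(-1/354) - 265505) + 1) = 1/(√(324/59 - 265505) + 1) = 1/(√(-15664471/59) + 1) = 1/(I*√924203789/59 + 1) = 1/(1 + I*√924203789/59)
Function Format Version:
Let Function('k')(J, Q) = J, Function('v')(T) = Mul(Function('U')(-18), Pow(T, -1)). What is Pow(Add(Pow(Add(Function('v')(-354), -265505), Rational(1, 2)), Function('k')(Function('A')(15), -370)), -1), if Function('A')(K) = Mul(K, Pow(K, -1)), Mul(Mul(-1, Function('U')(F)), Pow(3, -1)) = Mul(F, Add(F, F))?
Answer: Add(Rational(59, 15664530), Mul(Rational(-1, 15664530), I, Pow(924203789, Rational(1, 2)))) ≈ Add(3.7665e-6, Mul(-0.0019407, I))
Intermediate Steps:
Function('U')(F) = Mul(-6, Pow(F, 2)) (Function('U')(F) = Mul(-3, Mul(F, Add(F, F))) = Mul(-3, Mul(F, Mul(2, F))) = Mul(-3, Mul(2, Pow(F, 2))) = Mul(-6, Pow(F, 2)))
Function('v')(T) = Mul(-1944, Pow(T, -1)) (Function('v')(T) = Mul(Mul(-6, Pow(-18, 2)), Pow(T, -1)) = Mul(Mul(-6, 324), Pow(T, -1)) = Mul(-1944, Pow(T, -1)))
Function('A')(K) = 1
Pow(Add(Pow(Add(Function('v')(-354), -265505), Rational(1, 2)), Function('k')(Function('A')(15), -370)), -1) = Pow(Add(Pow(Add(Mul(-1944, Pow(-354, -1)), -265505), Rational(1, 2)), 1), -1) = Pow(Add(Pow(Add(Mul(-1944, Rational(-1, 354)), -265505), Rational(1, 2)), 1), -1) = Pow(Add(Pow(Add(Rational(324, 59), -265505), Rational(1, 2)), 1), -1) = Pow(Add(Pow(Rational(-15664471, 59), Rational(1, 2)), 1), -1) = Pow(Add(Mul(Rational(1, 59), I, Pow(924203789, Rational(1, 2))), 1), -1) = Pow(Add(1, Mul(Rational(1, 59), I, Pow(924203789, Rational(1, 2)))), -1)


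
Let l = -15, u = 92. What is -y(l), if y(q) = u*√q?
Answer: -92*I*√15 ≈ -356.31*I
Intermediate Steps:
y(q) = 92*√q
-y(l) = -92*√(-15) = -92*I*√15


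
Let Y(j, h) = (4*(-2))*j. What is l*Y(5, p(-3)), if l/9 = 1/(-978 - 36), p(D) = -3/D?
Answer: 60/169 ≈ 0.35503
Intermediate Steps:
Y(j, h) = -8*j
l = -3/338 (l = 9/(-978 - 36) = 9/(-1014) = 9*(-1/1014) = -3/338 ≈ -0.0088757)
l*Y(5, p(-3)) = -(-12)*5/169 = -3/338*(-40) = 60/169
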